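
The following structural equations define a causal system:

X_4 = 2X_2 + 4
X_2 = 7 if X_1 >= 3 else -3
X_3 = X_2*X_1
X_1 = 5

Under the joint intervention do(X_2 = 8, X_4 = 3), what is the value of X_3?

The joint intervention fixes X_2 = 8, X_4 = 3, removing each variable's own equation.
X_3 = X_2*X_1  [with X_2=8, X_1=5]  = 40

40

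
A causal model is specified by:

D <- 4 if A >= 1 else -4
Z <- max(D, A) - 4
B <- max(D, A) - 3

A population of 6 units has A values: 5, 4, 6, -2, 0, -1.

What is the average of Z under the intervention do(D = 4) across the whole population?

0.5

Under do(D=4), D's equation is replaced by D=4 for every unit. Per-unit Z: 1, 0, 2, 0, 0, 0. Mean = 0.5.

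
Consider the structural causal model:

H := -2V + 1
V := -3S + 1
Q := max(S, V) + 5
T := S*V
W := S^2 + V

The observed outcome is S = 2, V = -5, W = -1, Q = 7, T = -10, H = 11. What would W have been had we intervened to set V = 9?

13

The intervention breaks the incoming arrows to V: V := -3S + 1 no longer applies, and V = 9.
W = S^2 + V  [with S=2, V=9]  = 13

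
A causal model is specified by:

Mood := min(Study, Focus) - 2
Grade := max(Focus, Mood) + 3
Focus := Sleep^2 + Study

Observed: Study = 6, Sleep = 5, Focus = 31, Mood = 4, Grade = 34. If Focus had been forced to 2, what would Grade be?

do(Focus=2) replaces the equation Focus := Sleep^2 + Study with the constant Focus = 2.
Mood = min(Study, Focus) - 2  [with Study=6, Focus=2]  = 0
Grade = max(Focus, Mood) + 3  [with Focus=2, Mood=0]  = 5

5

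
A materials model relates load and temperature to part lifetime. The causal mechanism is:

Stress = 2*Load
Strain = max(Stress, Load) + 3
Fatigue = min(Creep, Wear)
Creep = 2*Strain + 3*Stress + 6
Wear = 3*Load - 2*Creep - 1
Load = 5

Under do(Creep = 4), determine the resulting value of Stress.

10

The intervention breaks the incoming arrows to Creep: Creep = 2*Strain + 3*Stress + 6 no longer applies, and Creep = 4.
Since Stress is not a descendant of the intervened variable, it is unaffected.
Stress = 2*Load  [with Load=5]  = 10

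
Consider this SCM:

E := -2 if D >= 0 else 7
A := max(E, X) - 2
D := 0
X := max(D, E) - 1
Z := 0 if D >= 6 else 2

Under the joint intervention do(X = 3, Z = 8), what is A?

1

The joint intervention fixes X = 3, Z = 8, removing each variable's own equation.
E = -2 if D >= 0 else 7  [with D=0]  = -2
A = max(E, X) - 2  [with E=-2, X=3]  = 1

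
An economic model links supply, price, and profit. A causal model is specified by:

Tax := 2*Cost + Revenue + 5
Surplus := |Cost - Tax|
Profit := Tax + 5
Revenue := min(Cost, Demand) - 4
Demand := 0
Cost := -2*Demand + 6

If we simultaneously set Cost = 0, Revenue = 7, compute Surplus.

12

Under do(Cost = 0, Revenue = 7), each intervened variable's structural equation is replaced by its fixed value.
Tax = 2*Cost + Revenue + 5  [with Cost=0, Revenue=7]  = 12
Surplus = |Cost - Tax|  [with Cost=0, Tax=12]  = 12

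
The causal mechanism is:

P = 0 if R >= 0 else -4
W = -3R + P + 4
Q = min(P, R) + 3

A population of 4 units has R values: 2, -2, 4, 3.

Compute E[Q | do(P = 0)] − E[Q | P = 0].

Under do(P=0), P's equation is replaced by P=0 for every unit. Per-unit Q: 3, 1, 3, 3. Mean = 2.5.
Observing P=0 restricts to units where P's equation naturally yields 0: R ∈ {2, 4, 3}. In that subpopulation Q = 3, 3, 3, mean 3.
Difference = 2.5 − 3 = -0.5.

-0.5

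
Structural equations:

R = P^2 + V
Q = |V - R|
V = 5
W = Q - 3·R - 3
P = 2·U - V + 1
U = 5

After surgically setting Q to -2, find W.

-128

The intervention breaks the incoming arrows to Q: Q = |V - R| no longer applies, and Q = -2.
P = 2·U - V + 1  [with U=5, V=5]  = 6
R = P^2 + V  [with P=6, V=5]  = 41
W = Q - 3·R - 3  [with Q=-2, R=41]  = -128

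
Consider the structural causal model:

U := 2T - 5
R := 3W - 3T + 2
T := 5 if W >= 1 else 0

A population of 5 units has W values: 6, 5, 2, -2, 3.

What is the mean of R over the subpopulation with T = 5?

-1

E[R|T=5] averages over only the 4 units with T=5 (W = 6, 5, 2, 3): R = 5, 2, -7, -4, mean -1.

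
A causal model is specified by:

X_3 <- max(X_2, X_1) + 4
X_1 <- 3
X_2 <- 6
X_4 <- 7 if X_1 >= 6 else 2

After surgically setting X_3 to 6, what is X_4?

The intervention breaks the incoming arrows to X_3: X_3 <- max(X_2, X_1) + 4 no longer applies, and X_3 = 6.
X_4 is not downstream of the intervention, so its value is determined by the original equations.
X_4 = 7 if X_1 >= 6 else 2  [with X_1=3]  = 2

2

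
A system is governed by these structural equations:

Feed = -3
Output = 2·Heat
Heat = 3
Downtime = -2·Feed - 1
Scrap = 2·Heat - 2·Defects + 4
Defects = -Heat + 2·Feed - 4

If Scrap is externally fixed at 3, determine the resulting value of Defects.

Under do(Scrap=3), the mechanism Scrap = 2·Heat - 2·Defects + 4 is discarded; Scrap is fixed at 3.
Since Defects is not a descendant of the intervened variable, it is unaffected.
Defects = -Heat + 2·Feed - 4  [with Heat=3, Feed=-3]  = -13

-13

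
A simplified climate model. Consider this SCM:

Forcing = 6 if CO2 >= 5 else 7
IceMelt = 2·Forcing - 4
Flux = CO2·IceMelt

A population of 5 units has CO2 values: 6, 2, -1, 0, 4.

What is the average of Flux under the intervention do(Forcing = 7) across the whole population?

22

Every unit gets Forcing=7 under the intervention. Flux values become 60, 20, -10, 0, 40; E[Flux|do(Forcing=7)] = 22.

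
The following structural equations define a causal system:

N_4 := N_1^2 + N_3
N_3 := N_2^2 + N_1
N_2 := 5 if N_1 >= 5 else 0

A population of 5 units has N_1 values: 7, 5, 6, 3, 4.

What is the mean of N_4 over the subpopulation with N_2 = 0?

16

Observing N_2=0 restricts to units where N_2's equation naturally yields 0: N_1 ∈ {3, 4}. In that subpopulation N_4 = 12, 20, mean 16.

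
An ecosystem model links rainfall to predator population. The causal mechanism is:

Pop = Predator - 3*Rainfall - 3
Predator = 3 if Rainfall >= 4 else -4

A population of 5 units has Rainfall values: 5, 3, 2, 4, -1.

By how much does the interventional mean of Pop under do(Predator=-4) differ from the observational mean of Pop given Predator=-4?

-3.8

Under do(Predator=-4), Predator's equation is replaced by Predator=-4 for every unit. Per-unit Pop: -22, -16, -13, -19, -4. Mean = -14.8.
Observing Predator=-4 restricts to units where Predator's equation naturally yields -4: Rainfall ∈ {3, 2, -1}. In that subpopulation Pop = -16, -13, -4, mean -11.
Difference = -14.8 − (-11) = -3.8.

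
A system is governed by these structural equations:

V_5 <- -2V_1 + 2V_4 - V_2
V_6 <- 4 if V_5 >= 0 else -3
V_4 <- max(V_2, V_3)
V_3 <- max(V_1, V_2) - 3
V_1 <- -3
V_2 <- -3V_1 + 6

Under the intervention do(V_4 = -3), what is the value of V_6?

Under do(V_4=-3), the mechanism V_4 <- max(V_2, V_3) is discarded; V_4 is fixed at -3.
V_2 = -3V_1 + 6  [with V_1=-3]  = 15
V_5 = -2V_1 + 2V_4 - V_2  [with V_1=-3, V_4=-3, V_2=15]  = -15
V_6 = 4 if V_5 >= 0 else -3  [with V_5=-15]  = -3

-3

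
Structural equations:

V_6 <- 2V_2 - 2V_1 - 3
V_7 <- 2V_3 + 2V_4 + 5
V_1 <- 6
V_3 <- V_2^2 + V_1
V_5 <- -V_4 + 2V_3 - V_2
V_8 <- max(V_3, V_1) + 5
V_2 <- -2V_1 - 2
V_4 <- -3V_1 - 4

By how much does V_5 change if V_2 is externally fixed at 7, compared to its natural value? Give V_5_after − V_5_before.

do(V_2=7) replaces the equation V_2 <- -2V_1 - 2 with the constant V_2 = 7.
V_3 = V_2^2 + V_1  [with V_2=7, V_1=6]  = 55
V_4 = -3V_1 - 4  [with V_1=6]  = -22
V_5 = -V_4 + 2V_3 - V_2  [with V_4=-22, V_3=55, V_2=7]  = 125
Without intervention: V_2 = -2V_1 - 2  [with V_1=6]  = -14; V_3 = V_2^2 + V_1  [with V_2=-14, V_1=6]  = 202; V_4 = -3V_1 - 4  [with V_1=6]  = -22; V_5 = -V_4 + 2V_3 - V_2  [with V_4=-22, V_3=202, V_2=-14]  = 440.
Change = 125 − 440 = -315.

-315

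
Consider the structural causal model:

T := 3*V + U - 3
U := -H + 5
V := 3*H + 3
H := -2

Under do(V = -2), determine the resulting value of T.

The intervention breaks the incoming arrows to V: V := 3*H + 3 no longer applies, and V = -2.
U = -H + 5  [with H=-2]  = 7
T = 3*V + U - 3  [with V=-2, U=7]  = -2

-2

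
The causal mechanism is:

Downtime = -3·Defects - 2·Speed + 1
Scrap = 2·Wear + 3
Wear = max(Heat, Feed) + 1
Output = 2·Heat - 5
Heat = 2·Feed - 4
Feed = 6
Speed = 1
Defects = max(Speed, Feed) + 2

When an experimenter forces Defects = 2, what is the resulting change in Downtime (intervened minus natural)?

do(Defects=2) replaces the equation Defects = max(Speed, Feed) + 2 with the constant Defects = 2.
Downtime = -3·Defects - 2·Speed + 1  [with Defects=2, Speed=1]  = -7
Without intervention: Defects = max(Speed, Feed) + 2  [with Speed=1, Feed=6]  = 8; Downtime = -3·Defects - 2·Speed + 1  [with Defects=8, Speed=1]  = -25.
Change = -7 − (-25) = 18.

18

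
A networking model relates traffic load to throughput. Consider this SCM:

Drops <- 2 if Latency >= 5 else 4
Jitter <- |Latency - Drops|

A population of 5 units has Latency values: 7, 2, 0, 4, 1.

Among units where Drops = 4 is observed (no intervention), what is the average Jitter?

2.25

Observing Drops=4 restricts to units where Drops's equation naturally yields 4: Latency ∈ {2, 0, 4, 1}. In that subpopulation Jitter = 2, 4, 0, 3, mean 2.25.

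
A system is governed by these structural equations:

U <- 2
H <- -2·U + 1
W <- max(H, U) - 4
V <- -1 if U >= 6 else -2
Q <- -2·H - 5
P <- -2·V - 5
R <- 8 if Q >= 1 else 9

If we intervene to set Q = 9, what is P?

The intervention breaks the incoming arrows to Q: Q <- -2·H - 5 no longer applies, and Q = 9.
Since P is not a descendant of the intervened variable, it is unaffected.
V = -1 if U >= 6 else -2  [with U=2]  = -2
P = -2·V - 5  [with V=-2]  = -1

-1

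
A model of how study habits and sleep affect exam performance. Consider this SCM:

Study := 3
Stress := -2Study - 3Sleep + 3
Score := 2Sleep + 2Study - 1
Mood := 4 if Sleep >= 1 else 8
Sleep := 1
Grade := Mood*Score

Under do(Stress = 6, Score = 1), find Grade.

Setting Stress = 6, Score = 1 by intervention discards those variables' equations.
Mood = 4 if Sleep >= 1 else 8  [with Sleep=1]  = 4
Grade = Mood*Score  [with Mood=4, Score=1]  = 4

4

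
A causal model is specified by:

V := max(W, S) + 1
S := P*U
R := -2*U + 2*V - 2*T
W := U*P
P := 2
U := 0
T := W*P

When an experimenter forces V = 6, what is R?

Under do(V=6), the mechanism V := max(W, S) + 1 is discarded; V is fixed at 6.
W = U*P  [with U=0, P=2]  = 0
T = W*P  [with W=0, P=2]  = 0
R = -2*U + 2*V - 2*T  [with U=0, V=6, T=0]  = 12

12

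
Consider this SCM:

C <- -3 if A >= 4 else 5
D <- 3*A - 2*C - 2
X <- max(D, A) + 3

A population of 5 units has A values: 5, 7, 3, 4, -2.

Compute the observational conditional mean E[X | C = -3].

23

Conditioning on C=-3 selects the 3 unit(s) with A ∈ {5, 7, 4}. Their X values: 22, 28, 19. Mean = 23.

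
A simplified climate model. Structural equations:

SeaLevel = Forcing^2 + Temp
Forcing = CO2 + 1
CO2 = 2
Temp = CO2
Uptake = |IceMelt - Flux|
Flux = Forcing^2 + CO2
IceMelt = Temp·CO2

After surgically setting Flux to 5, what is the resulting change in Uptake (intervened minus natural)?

-6

Intervening sets Flux = 5 and removes its equation (Flux = Forcing^2 + CO2).
Temp = CO2  [with CO2=2]  = 2
IceMelt = Temp·CO2  [with Temp=2, CO2=2]  = 4
Uptake = |IceMelt - Flux|  [with IceMelt=4, Flux=5]  = 1
Without intervention: Forcing = CO2 + 1  [with CO2=2]  = 3; Temp = CO2  [with CO2=2]  = 2; IceMelt = Temp·CO2  [with Temp=2, CO2=2]  = 4; Flux = Forcing^2 + CO2  [with Forcing=3, CO2=2]  = 11; Uptake = |IceMelt - Flux|  [with IceMelt=4, Flux=11]  = 7.
Change = 1 − 7 = -6.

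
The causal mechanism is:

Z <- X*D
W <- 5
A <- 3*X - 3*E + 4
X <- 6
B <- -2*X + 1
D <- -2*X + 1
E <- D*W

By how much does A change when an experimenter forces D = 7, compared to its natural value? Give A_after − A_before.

-270

The intervention breaks the incoming arrows to D: D <- -2*X + 1 no longer applies, and D = 7.
E = D*W  [with D=7, W=5]  = 35
A = 3*X - 3*E + 4  [with X=6, E=35]  = -83
Without intervention: D = -2*X + 1  [with X=6]  = -11; E = D*W  [with D=-11, W=5]  = -55; A = 3*X - 3*E + 4  [with X=6, E=-55]  = 187.
Change = -83 − 187 = -270.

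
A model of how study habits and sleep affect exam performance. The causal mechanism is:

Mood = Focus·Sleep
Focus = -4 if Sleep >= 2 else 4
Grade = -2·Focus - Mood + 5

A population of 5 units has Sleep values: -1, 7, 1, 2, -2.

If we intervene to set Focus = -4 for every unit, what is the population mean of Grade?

Under do(Focus=-4), Focus's equation is replaced by Focus=-4 for every unit. Per-unit Grade: 9, 41, 17, 21, 5. Mean = 18.6.

18.6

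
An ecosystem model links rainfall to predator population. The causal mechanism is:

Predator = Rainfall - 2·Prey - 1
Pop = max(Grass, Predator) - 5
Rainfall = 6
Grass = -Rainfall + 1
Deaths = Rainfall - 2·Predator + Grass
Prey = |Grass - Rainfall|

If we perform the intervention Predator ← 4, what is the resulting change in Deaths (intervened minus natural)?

-42

Intervening sets Predator = 4 and removes its equation (Predator = Rainfall - 2·Prey - 1).
Grass = -Rainfall + 1  [with Rainfall=6]  = -5
Deaths = Rainfall - 2·Predator + Grass  [with Rainfall=6, Predator=4, Grass=-5]  = -7
Without intervention: Grass = -Rainfall + 1  [with Rainfall=6]  = -5; Prey = |Grass - Rainfall|  [with Grass=-5, Rainfall=6]  = 11; Predator = Rainfall - 2·Prey - 1  [with Rainfall=6, Prey=11]  = -17; Deaths = Rainfall - 2·Predator + Grass  [with Rainfall=6, Predator=-17, Grass=-5]  = 35.
Change = -7 − 35 = -42.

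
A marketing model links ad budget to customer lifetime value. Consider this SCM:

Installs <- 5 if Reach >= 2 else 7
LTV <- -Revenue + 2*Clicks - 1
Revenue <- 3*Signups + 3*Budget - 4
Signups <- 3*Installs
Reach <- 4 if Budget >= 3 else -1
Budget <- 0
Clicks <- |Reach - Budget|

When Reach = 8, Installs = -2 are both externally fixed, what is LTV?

Setting Reach = 8, Installs = -2 by intervention discards those variables' equations.
Clicks = |Reach - Budget|  [with Reach=8, Budget=0]  = 8
Signups = 3*Installs  [with Installs=-2]  = -6
Revenue = 3*Signups + 3*Budget - 4  [with Signups=-6, Budget=0]  = -22
LTV = -Revenue + 2*Clicks - 1  [with Revenue=-22, Clicks=8]  = 37

37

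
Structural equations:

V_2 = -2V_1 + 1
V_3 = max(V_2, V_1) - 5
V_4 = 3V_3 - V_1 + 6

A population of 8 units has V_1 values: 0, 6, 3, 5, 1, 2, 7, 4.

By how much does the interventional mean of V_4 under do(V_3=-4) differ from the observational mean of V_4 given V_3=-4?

do(V_3=-4) breaks V_3's dependence on V_1. With V_3=-4 fixed, V_4 across the units is -6, -12, -9, -11, -7, -8, -13, -10, mean -9.5.
E[V_4|V_3=-4] averages over only the 2 units with V_3=-4 (V_1 = 0, 1): V_4 = -6, -7, mean -6.5.
Difference = -9.5 − (-6.5) = -3.

-3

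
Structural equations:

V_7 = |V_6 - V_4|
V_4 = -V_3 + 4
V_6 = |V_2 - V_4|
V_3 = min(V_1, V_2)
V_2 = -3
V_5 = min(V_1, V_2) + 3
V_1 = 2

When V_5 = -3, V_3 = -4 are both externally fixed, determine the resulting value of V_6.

11

The joint intervention fixes V_5 = -3, V_3 = -4, removing each variable's own equation.
V_4 = -V_3 + 4  [with V_3=-4]  = 8
V_6 = |V_2 - V_4|  [with V_2=-3, V_4=8]  = 11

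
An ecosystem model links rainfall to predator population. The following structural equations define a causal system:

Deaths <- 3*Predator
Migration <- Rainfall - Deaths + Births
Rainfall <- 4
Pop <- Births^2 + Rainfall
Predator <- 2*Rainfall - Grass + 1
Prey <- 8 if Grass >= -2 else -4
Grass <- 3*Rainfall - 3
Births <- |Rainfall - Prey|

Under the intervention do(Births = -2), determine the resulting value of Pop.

8

do(Births=-2) replaces the equation Births <- |Rainfall - Prey| with the constant Births = -2.
Pop = Births^2 + Rainfall  [with Births=-2, Rainfall=4]  = 8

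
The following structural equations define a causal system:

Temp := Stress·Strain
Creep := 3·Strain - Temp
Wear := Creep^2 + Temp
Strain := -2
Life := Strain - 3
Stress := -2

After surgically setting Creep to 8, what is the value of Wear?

Intervening sets Creep = 8 and removes its equation (Creep := 3·Strain - Temp).
Temp = Stress·Strain  [with Stress=-2, Strain=-2]  = 4
Wear = Creep^2 + Temp  [with Creep=8, Temp=4]  = 68

68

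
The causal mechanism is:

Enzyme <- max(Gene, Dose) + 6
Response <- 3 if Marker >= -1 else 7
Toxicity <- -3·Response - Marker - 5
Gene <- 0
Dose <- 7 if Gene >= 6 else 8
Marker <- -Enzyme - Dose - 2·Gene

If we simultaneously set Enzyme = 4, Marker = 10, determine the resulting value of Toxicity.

Setting Enzyme = 4, Marker = 10 by intervention discards those variables' equations.
Response = 3 if Marker >= -1 else 7  [with Marker=10]  = 3
Toxicity = -3·Response - Marker - 5  [with Response=3, Marker=10]  = -24

-24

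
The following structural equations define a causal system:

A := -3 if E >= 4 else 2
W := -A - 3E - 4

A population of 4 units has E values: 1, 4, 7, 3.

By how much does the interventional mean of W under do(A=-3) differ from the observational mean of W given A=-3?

The intervention sets A=-3 in all 4 units regardless of E. Recomputing W per unit gives -4, -13, -22, -10; average -12.25.
Observing A=-3 restricts to units where A's equation naturally yields -3: E ∈ {4, 7}. In that subpopulation W = -13, -22, mean -17.5.
Difference = -12.25 − (-17.5) = 5.25.

5.25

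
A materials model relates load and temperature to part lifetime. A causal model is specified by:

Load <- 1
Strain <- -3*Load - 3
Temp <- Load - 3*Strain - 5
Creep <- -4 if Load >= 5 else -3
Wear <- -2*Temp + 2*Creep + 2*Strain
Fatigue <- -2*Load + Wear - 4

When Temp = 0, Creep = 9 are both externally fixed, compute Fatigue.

0

Setting Temp = 0, Creep = 9 by intervention discards those variables' equations.
Strain = -3*Load - 3  [with Load=1]  = -6
Wear = -2*Temp + 2*Creep + 2*Strain  [with Temp=0, Creep=9, Strain=-6]  = 6
Fatigue = -2*Load + Wear - 4  [with Load=1, Wear=6]  = 0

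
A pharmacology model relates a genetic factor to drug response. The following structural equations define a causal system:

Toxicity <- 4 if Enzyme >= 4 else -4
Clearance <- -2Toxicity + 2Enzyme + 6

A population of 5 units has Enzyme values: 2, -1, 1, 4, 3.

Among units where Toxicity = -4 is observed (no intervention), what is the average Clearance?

Conditioning on Toxicity=-4 selects the 4 unit(s) with Enzyme ∈ {2, -1, 1, 3}. Their Clearance values: 18, 12, 16, 20. Mean = 16.5.

16.5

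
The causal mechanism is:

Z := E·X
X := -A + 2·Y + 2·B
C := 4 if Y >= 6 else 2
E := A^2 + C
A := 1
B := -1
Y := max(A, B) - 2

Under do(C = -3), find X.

-5

Intervening sets C = -3 and removes its equation (C := 4 if Y >= 6 else 2).
No directed path runs from C to X, so X keeps its natural value.
Y = max(A, B) - 2  [with A=1, B=-1]  = -1
X = -A + 2·Y + 2·B  [with A=1, Y=-1, B=-1]  = -5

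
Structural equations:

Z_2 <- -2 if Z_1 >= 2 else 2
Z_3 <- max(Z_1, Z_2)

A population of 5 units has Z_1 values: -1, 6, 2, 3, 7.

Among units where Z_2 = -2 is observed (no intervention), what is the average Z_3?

Conditioning on Z_2=-2 selects the 4 unit(s) with Z_1 ∈ {6, 2, 3, 7}. Their Z_3 values: 6, 2, 3, 7. Mean = 4.5.

4.5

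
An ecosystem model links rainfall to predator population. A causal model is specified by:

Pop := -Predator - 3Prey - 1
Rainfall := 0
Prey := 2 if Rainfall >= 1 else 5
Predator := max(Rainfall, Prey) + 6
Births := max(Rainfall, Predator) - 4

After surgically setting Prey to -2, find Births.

2

Under do(Prey=-2), the mechanism Prey := 2 if Rainfall >= 1 else 5 is discarded; Prey is fixed at -2.
Predator = max(Rainfall, Prey) + 6  [with Rainfall=0, Prey=-2]  = 6
Births = max(Rainfall, Predator) - 4  [with Rainfall=0, Predator=6]  = 2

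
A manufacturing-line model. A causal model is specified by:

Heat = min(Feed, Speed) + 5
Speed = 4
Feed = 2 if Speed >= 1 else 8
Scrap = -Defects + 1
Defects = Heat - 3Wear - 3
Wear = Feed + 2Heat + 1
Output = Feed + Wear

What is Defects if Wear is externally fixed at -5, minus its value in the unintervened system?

Intervening sets Wear = -5 and removes its equation (Wear = Feed + 2Heat + 1).
Feed = 2 if Speed >= 1 else 8  [with Speed=4]  = 2
Heat = min(Feed, Speed) + 5  [with Feed=2, Speed=4]  = 7
Defects = Heat - 3Wear - 3  [with Heat=7, Wear=-5]  = 19
Without intervention: Feed = 2 if Speed >= 1 else 8  [with Speed=4]  = 2; Heat = min(Feed, Speed) + 5  [with Feed=2, Speed=4]  = 7; Wear = Feed + 2Heat + 1  [with Feed=2, Heat=7]  = 17; Defects = Heat - 3Wear - 3  [with Heat=7, Wear=17]  = -47.
Change = 19 − (-47) = 66.

66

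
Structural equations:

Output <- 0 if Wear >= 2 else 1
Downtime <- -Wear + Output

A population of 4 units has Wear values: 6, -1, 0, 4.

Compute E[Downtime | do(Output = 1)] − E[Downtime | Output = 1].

Every unit gets Output=1 under the intervention. Downtime values become -5, 2, 1, -3; E[Downtime|do(Output=1)] = -1.25.
E[Downtime|Output=1] averages over only the 2 units with Output=1 (Wear = -1, 0): Downtime = 2, 1, mean 1.5.
Difference = -1.25 − 1.5 = -2.75.

-2.75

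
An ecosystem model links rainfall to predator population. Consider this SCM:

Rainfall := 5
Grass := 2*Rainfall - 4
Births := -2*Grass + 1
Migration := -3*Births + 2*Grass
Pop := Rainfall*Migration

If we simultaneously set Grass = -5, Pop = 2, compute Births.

11

Under do(Grass = -5, Pop = 2), each intervened variable's structural equation is replaced by its fixed value.
Births = -2*Grass + 1  [with Grass=-5]  = 11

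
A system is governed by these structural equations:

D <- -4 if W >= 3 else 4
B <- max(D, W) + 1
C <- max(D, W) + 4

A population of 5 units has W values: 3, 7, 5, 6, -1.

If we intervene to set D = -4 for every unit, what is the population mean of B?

5

The intervention sets D=-4 in all 5 units regardless of W. Recomputing B per unit gives 4, 8, 6, 7, 0; average 5.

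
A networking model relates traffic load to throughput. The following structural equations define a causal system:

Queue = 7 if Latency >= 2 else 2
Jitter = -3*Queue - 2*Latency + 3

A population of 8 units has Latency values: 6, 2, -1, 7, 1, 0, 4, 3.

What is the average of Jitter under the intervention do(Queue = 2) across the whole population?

-8.5

Every unit gets Queue=2 under the intervention. Jitter values become -15, -7, -1, -17, -5, -3, -11, -9; E[Jitter|do(Queue=2)] = -8.5.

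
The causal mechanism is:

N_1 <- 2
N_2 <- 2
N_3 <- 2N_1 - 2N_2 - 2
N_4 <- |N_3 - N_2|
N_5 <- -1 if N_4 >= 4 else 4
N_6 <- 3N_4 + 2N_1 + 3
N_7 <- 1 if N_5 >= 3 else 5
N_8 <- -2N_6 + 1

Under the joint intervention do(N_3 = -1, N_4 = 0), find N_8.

-13

The joint intervention fixes N_3 = -1, N_4 = 0, removing each variable's own equation.
N_6 = 3N_4 + 2N_1 + 3  [with N_4=0, N_1=2]  = 7
N_8 = -2N_6 + 1  [with N_6=7]  = -13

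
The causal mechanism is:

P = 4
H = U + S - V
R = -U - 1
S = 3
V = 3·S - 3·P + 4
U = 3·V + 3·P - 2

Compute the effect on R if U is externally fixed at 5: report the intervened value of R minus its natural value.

8

Intervening sets U = 5 and removes its equation (U = 3·V + 3·P - 2).
R = -U - 1  [with U=5]  = -6
Without intervention: V = 3·S - 3·P + 4  [with S=3, P=4]  = 1; U = 3·V + 3·P - 2  [with V=1, P=4]  = 13; R = -U - 1  [with U=13]  = -14.
Change = -6 − (-14) = 8.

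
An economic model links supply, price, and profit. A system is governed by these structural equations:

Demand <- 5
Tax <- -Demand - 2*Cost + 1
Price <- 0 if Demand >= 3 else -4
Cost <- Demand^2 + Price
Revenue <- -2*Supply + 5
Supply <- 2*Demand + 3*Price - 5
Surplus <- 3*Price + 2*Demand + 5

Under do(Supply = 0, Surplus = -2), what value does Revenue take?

Setting Supply = 0, Surplus = -2 by intervention discards those variables' equations.
Revenue = -2*Supply + 5  [with Supply=0]  = 5

5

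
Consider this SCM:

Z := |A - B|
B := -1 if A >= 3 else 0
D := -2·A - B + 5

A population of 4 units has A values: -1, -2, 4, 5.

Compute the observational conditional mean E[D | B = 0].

Observing B=0 restricts to units where B's equation naturally yields 0: A ∈ {-1, -2}. In that subpopulation D = 7, 9, mean 8.

8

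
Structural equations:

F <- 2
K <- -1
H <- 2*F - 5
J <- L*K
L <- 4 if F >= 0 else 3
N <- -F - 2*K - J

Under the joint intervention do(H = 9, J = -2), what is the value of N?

The joint intervention fixes H = 9, J = -2, removing each variable's own equation.
N = -F - 2*K - J  [with F=2, K=-1, J=-2]  = 2

2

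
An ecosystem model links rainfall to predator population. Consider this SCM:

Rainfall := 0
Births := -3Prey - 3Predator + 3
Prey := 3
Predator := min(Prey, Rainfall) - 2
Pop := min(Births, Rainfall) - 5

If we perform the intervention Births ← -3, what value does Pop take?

Intervening sets Births = -3 and removes its equation (Births := -3Prey - 3Predator + 3).
Pop = min(Births, Rainfall) - 5  [with Births=-3, Rainfall=0]  = -8

-8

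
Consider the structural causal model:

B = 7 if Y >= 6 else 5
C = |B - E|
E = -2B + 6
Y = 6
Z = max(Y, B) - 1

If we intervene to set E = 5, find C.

2

Intervening sets E = 5 and removes its equation (E = -2B + 6).
B = 7 if Y >= 6 else 5  [with Y=6]  = 7
C = |B - E|  [with B=7, E=5]  = 2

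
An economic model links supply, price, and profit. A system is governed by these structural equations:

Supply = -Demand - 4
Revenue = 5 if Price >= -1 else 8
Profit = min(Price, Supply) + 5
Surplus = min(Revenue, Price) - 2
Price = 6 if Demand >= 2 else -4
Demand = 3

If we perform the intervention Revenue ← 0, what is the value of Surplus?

Under do(Revenue=0), the mechanism Revenue = 5 if Price >= -1 else 8 is discarded; Revenue is fixed at 0.
Price = 6 if Demand >= 2 else -4  [with Demand=3]  = 6
Surplus = min(Revenue, Price) - 2  [with Revenue=0, Price=6]  = -2

-2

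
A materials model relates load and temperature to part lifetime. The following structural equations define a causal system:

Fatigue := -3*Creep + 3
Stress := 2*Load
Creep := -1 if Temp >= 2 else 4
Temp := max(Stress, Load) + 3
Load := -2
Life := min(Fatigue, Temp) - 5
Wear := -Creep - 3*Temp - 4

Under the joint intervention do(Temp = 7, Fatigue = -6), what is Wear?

The joint intervention fixes Temp = 7, Fatigue = -6, removing each variable's own equation.
Creep = -1 if Temp >= 2 else 4  [with Temp=7]  = -1
Wear = -Creep - 3*Temp - 4  [with Creep=-1, Temp=7]  = -24

-24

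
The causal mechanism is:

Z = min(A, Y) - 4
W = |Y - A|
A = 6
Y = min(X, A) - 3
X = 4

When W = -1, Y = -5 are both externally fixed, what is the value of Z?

The joint intervention fixes W = -1, Y = -5, removing each variable's own equation.
Z = min(A, Y) - 4  [with A=6, Y=-5]  = -9

-9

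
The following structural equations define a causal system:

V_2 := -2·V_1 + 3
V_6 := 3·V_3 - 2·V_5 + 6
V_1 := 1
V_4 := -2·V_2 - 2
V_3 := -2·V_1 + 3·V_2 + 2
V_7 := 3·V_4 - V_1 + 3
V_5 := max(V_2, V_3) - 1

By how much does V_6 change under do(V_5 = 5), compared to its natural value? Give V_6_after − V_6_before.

-6

The intervention breaks the incoming arrows to V_5: V_5 := max(V_2, V_3) - 1 no longer applies, and V_5 = 5.
V_2 = -2·V_1 + 3  [with V_1=1]  = 1
V_3 = -2·V_1 + 3·V_2 + 2  [with V_1=1, V_2=1]  = 3
V_6 = 3·V_3 - 2·V_5 + 6  [with V_3=3, V_5=5]  = 5
Without intervention: V_2 = -2·V_1 + 3  [with V_1=1]  = 1; V_3 = -2·V_1 + 3·V_2 + 2  [with V_1=1, V_2=1]  = 3; V_5 = max(V_2, V_3) - 1  [with V_2=1, V_3=3]  = 2; V_6 = 3·V_3 - 2·V_5 + 6  [with V_3=3, V_5=2]  = 11.
Change = 5 − 11 = -6.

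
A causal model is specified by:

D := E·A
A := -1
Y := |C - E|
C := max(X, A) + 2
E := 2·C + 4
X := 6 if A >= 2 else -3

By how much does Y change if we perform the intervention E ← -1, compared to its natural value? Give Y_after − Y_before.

Under do(E=-1), the mechanism E := 2·C + 4 is discarded; E is fixed at -1.
X = 6 if A >= 2 else -3  [with A=-1]  = -3
C = max(X, A) + 2  [with X=-3, A=-1]  = 1
Y = |C - E|  [with C=1, E=-1]  = 2
Without intervention: X = 6 if A >= 2 else -3  [with A=-1]  = -3; C = max(X, A) + 2  [with X=-3, A=-1]  = 1; E = 2·C + 4  [with C=1]  = 6; Y = |C - E|  [with C=1, E=6]  = 5.
Change = 2 − 5 = -3.

-3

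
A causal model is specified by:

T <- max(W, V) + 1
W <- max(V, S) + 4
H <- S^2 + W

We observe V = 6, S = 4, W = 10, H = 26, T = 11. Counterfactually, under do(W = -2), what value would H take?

14

The intervention breaks the incoming arrows to W: W <- max(V, S) + 4 no longer applies, and W = -2.
H = S^2 + W  [with S=4, W=-2]  = 14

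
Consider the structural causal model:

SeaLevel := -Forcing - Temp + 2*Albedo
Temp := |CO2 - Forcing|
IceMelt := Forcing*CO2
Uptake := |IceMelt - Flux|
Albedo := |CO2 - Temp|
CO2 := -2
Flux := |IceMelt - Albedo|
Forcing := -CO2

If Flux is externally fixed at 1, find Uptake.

5

do(Flux=1) replaces the equation Flux := |IceMelt - Albedo| with the constant Flux = 1.
Forcing = -CO2  [with CO2=-2]  = 2
IceMelt = Forcing*CO2  [with Forcing=2, CO2=-2]  = -4
Uptake = |IceMelt - Flux|  [with IceMelt=-4, Flux=1]  = 5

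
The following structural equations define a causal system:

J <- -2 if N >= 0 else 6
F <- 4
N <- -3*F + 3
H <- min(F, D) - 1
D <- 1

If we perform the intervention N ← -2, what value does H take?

0

Under do(N=-2), the mechanism N <- -3*F + 3 is discarded; N is fixed at -2.
Since H is not a descendant of the intervened variable, it is unaffected.
H = min(F, D) - 1  [with F=4, D=1]  = 0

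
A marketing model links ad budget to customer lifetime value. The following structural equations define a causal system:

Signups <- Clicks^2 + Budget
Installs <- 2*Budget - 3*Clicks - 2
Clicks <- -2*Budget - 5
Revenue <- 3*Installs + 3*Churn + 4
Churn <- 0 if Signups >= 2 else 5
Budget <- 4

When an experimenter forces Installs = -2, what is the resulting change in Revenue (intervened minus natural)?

The intervention breaks the incoming arrows to Installs: Installs <- 2*Budget - 3*Clicks - 2 no longer applies, and Installs = -2.
Clicks = -2*Budget - 5  [with Budget=4]  = -13
Signups = Clicks^2 + Budget  [with Clicks=-13, Budget=4]  = 173
Churn = 0 if Signups >= 2 else 5  [with Signups=173]  = 0
Revenue = 3*Installs + 3*Churn + 4  [with Installs=-2, Churn=0]  = -2
Without intervention: Clicks = -2*Budget - 5  [with Budget=4]  = -13; Installs = 2*Budget - 3*Clicks - 2  [with Budget=4, Clicks=-13]  = 45; Signups = Clicks^2 + Budget  [with Clicks=-13, Budget=4]  = 173; Churn = 0 if Signups >= 2 else 5  [with Signups=173]  = 0; Revenue = 3*Installs + 3*Churn + 4  [with Installs=45, Churn=0]  = 139.
Change = -2 − 139 = -141.

-141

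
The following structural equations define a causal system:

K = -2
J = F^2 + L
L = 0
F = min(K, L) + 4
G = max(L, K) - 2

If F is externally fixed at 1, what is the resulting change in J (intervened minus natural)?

-3

Intervening sets F = 1 and removes its equation (F = min(K, L) + 4).
J = F^2 + L  [with F=1, L=0]  = 1
Without intervention: F = min(K, L) + 4  [with K=-2, L=0]  = 2; J = F^2 + L  [with F=2, L=0]  = 4.
Change = 1 − 4 = -3.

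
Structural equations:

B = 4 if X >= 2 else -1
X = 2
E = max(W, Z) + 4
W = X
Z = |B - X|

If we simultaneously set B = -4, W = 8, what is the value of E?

12

Setting B = -4, W = 8 by intervention discards those variables' equations.
Z = |B - X|  [with B=-4, X=2]  = 6
E = max(W, Z) + 4  [with W=8, Z=6]  = 12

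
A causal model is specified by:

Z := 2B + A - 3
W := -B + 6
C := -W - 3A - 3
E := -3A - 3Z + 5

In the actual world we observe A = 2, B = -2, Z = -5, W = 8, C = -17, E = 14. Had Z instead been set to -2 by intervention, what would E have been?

5

The intervention breaks the incoming arrows to Z: Z := 2B + A - 3 no longer applies, and Z = -2.
E = -3A - 3Z + 5  [with A=2, Z=-2]  = 5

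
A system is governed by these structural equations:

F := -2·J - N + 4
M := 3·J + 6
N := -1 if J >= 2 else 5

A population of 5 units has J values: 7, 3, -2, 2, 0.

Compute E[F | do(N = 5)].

-5

Under do(N=5), N's equation is replaced by N=5 for every unit. Per-unit F: -15, -7, 3, -5, -1. Mean = -5.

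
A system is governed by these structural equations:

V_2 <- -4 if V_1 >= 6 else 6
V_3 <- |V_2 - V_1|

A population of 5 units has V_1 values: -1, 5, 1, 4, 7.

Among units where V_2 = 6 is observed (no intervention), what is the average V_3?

Conditioning on V_2=6 selects the 4 unit(s) with V_1 ∈ {-1, 5, 1, 4}. Their V_3 values: 7, 1, 5, 2. Mean = 3.75.

3.75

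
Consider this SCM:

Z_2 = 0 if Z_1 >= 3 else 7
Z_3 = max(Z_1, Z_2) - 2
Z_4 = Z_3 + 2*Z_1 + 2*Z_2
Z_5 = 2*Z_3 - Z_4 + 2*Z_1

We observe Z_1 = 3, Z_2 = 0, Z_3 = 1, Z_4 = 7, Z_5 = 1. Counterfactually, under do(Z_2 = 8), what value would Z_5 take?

do(Z_2=8) replaces the equation Z_2 = 0 if Z_1 >= 3 else 7 with the constant Z_2 = 8.
Z_3 = max(Z_1, Z_2) - 2  [with Z_1=3, Z_2=8]  = 6
Z_4 = Z_3 + 2*Z_1 + 2*Z_2  [with Z_3=6, Z_1=3, Z_2=8]  = 28
Z_5 = 2*Z_3 - Z_4 + 2*Z_1  [with Z_3=6, Z_4=28, Z_1=3]  = -10

-10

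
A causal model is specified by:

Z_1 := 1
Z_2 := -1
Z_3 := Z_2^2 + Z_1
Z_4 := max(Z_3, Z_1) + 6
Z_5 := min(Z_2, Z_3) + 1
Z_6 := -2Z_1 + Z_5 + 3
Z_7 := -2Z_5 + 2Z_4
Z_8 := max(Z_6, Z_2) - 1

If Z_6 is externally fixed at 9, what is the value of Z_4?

8

do(Z_6=9) replaces the equation Z_6 := -2Z_1 + Z_5 + 3 with the constant Z_6 = 9.
No directed path runs from Z_6 to Z_4, so Z_4 keeps its natural value.
Z_3 = Z_2^2 + Z_1  [with Z_2=-1, Z_1=1]  = 2
Z_4 = max(Z_3, Z_1) + 6  [with Z_3=2, Z_1=1]  = 8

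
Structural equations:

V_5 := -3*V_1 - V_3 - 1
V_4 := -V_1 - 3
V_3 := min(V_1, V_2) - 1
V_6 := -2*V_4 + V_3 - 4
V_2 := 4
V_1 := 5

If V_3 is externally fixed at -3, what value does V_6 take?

The intervention breaks the incoming arrows to V_3: V_3 := min(V_1, V_2) - 1 no longer applies, and V_3 = -3.
V_4 = -V_1 - 3  [with V_1=5]  = -8
V_6 = -2*V_4 + V_3 - 4  [with V_4=-8, V_3=-3]  = 9

9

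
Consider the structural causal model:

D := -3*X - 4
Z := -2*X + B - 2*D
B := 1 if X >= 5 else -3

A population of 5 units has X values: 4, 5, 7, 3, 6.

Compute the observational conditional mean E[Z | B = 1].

33

Conditioning on B=1 selects the 3 unit(s) with X ∈ {5, 7, 6}. Their Z values: 29, 37, 33. Mean = 33.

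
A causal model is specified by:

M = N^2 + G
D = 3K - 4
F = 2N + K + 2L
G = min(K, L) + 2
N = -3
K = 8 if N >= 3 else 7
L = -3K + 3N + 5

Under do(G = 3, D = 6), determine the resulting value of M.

Under do(G = 3, D = 6), each intervened variable's structural equation is replaced by its fixed value.
M = N^2 + G  [with N=-3, G=3]  = 12

12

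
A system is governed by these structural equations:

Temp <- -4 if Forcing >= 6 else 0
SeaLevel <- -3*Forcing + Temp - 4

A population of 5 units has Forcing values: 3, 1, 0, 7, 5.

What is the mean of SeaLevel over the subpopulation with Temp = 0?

-10.75

Conditioning on Temp=0 selects the 4 unit(s) with Forcing ∈ {3, 1, 0, 5}. Their SeaLevel values: -13, -7, -4, -19. Mean = -10.75.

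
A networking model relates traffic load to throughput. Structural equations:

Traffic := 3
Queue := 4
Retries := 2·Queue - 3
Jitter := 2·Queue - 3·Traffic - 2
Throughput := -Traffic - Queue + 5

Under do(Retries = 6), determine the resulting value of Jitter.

The intervention breaks the incoming arrows to Retries: Retries := 2·Queue - 3 no longer applies, and Retries = 6.
Jitter is not downstream of the intervention, so its value is determined by the original equations.
Jitter = 2·Queue - 3·Traffic - 2  [with Queue=4, Traffic=3]  = -3

-3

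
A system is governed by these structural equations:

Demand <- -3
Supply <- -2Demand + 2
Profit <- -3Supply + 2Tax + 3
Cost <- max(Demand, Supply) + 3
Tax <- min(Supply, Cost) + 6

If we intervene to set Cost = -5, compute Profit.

do(Cost=-5) replaces the equation Cost <- max(Demand, Supply) + 3 with the constant Cost = -5.
Supply = -2Demand + 2  [with Demand=-3]  = 8
Tax = min(Supply, Cost) + 6  [with Supply=8, Cost=-5]  = 1
Profit = -3Supply + 2Tax + 3  [with Supply=8, Tax=1]  = -19

-19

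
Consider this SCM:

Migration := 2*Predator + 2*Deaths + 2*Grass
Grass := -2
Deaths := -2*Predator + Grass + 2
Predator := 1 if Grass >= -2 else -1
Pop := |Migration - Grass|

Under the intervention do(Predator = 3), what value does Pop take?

do(Predator=3) replaces the equation Predator := 1 if Grass >= -2 else -1 with the constant Predator = 3.
Deaths = -2*Predator + Grass + 2  [with Predator=3, Grass=-2]  = -6
Migration = 2*Predator + 2*Deaths + 2*Grass  [with Predator=3, Deaths=-6, Grass=-2]  = -10
Pop = |Migration - Grass|  [with Migration=-10, Grass=-2]  = 8

8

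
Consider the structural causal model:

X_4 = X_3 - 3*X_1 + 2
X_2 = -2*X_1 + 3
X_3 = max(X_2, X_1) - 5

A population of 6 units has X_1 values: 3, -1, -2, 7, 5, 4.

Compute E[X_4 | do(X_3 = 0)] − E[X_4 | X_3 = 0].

-2

Every unit gets X_3=0 under the intervention. X_4 values become -7, 5, 8, -19, -13, -10; E[X_4|do(X_3=0)] = -6.
E[X_4|X_3=0] averages over only the 2 units with X_3=0 (X_1 = -1, 5): X_4 = 5, -13, mean -4.
Difference = -6 − (-4) = -2.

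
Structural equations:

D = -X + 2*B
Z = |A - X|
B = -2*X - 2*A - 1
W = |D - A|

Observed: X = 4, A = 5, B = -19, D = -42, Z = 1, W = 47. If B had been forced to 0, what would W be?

9

The intervention breaks the incoming arrows to B: B = -2*X - 2*A - 1 no longer applies, and B = 0.
D = -X + 2*B  [with X=4, B=0]  = -4
W = |D - A|  [with D=-4, A=5]  = 9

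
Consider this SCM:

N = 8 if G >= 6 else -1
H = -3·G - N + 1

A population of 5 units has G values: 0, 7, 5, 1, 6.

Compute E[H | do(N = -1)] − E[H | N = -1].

-5.4

The intervention sets N=-1 in all 5 units regardless of G. Recomputing H per unit gives 2, -19, -13, -1, -16; average -9.4.
Observing N=-1 restricts to units where N's equation naturally yields -1: G ∈ {0, 5, 1}. In that subpopulation H = 2, -13, -1, mean -4.
Difference = -9.4 − (-4) = -5.4.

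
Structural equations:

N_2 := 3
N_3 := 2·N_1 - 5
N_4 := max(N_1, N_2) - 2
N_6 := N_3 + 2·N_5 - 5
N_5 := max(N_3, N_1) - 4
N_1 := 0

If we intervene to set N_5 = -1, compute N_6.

The intervention breaks the incoming arrows to N_5: N_5 := max(N_3, N_1) - 4 no longer applies, and N_5 = -1.
N_3 = 2·N_1 - 5  [with N_1=0]  = -5
N_6 = N_3 + 2·N_5 - 5  [with N_3=-5, N_5=-1]  = -12

-12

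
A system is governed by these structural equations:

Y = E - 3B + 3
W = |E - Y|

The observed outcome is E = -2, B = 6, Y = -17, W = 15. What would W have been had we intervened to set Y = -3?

1

The intervention breaks the incoming arrows to Y: Y = E - 3B + 3 no longer applies, and Y = -3.
W = |E - Y|  [with E=-2, Y=-3]  = 1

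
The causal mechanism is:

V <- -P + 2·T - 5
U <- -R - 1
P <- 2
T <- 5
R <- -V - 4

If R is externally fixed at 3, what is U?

-4

Intervening sets R = 3 and removes its equation (R <- -V - 4).
U = -R - 1  [with R=3]  = -4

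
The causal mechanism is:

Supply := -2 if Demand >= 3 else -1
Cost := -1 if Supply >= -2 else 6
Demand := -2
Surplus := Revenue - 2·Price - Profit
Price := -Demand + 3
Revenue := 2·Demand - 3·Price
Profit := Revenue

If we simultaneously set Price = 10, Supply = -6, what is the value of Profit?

-34

Under do(Price = 10, Supply = -6), each intervened variable's structural equation is replaced by its fixed value.
Revenue = 2·Demand - 3·Price  [with Demand=-2, Price=10]  = -34
Profit = Revenue  [with Revenue=-34]  = -34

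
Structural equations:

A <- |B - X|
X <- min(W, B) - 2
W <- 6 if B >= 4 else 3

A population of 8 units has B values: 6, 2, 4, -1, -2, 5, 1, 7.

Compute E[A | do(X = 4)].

Every unit gets X=4 under the intervention. A values become 2, 2, 0, 5, 6, 1, 3, 3; E[A|do(X=4)] = 2.75.

2.75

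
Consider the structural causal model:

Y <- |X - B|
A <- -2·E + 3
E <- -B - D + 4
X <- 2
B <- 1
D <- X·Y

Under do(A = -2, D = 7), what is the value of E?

-4

Setting A = -2, D = 7 by intervention discards those variables' equations.
E = -B - D + 4  [with B=1, D=7]  = -4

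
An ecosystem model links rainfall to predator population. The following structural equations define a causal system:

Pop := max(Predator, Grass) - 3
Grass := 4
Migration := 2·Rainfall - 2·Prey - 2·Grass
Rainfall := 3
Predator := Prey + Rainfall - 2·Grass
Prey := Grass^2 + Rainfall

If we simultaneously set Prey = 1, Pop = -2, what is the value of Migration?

-4

The joint intervention fixes Prey = 1, Pop = -2, removing each variable's own equation.
Migration = 2·Rainfall - 2·Prey - 2·Grass  [with Rainfall=3, Prey=1, Grass=4]  = -4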